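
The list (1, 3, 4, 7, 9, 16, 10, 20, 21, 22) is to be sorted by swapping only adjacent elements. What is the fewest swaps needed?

1

Minimum adjacent swaps = number of inversions (each swap of adjacent out-of-order elements removes one inversion and no swap can remove more).
Count inversions — for each element, later elements that are smaller:
1: none → 0
3: none → 0
4: none → 0
7: none → 0
9: none → 0
16: 10 → 1
10: none → 0
20: none → 0
21: none → 0
22: none → 0
Total inversions: 0 + 0 + 0 + 0 + 0 + 1 + 0 + 0 + 0 + 0 = 1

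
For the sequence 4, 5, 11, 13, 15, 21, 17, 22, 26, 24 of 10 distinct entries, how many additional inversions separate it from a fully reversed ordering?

43 inversions short

Maximum inversions for 10 distinct elements is C(10, 2) = 10·9/2 = 45.
Current inversions — for each element, count later smaller elements:
4: 0
5: 0
11: 0
13: 0
15: 0
21: 1
17: 0
22: 0
26: 1
24: 0
Current total: 0 + 0 + 0 + 0 + 0 + 1 + 0 + 0 + 1 + 0 = 2
Shortfall: 45 − 2 = 43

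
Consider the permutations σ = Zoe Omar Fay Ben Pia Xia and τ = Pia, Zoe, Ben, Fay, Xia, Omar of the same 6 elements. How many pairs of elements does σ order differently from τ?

8

Assign each item its position (1..6) in the first ordering, then rewrite the second ordering as that position sequence:
positions: Zoe→1, Omar→2, Fay→3, Ben→4, Pia→5, Xia→6
second ordering as positions: [5, 1, 4, 3, 6, 2]
Discordant pairs = inversions in this position sequence.
5: 1, 4, 3, 2 → 4
1: 0
4: 3, 2 → 2
3: 2 → 1
6: 2 → 1
2: 0
Total: 4 + 0 + 2 + 1 + 1 + 0 = 8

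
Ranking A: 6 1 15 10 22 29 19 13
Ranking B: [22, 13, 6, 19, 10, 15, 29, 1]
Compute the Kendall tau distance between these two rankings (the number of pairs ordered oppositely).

Assign each item its position (1..8) in the first ordering, then rewrite the second ordering as that position sequence:
positions: 6→1, 1→2, 15→3, 10→4, 22→5, 29→6, 19→7, 13→8
second ordering as positions: [5, 8, 1, 7, 4, 3, 6, 2]
Discordant pairs = inversions in this position sequence.
5: 1, 4, 3, 2 → 4
8: 1, 7, 4, 3, 6, 2 → 6
1: 0
7: 4, 3, 6, 2 → 4
4: 3, 2 → 2
3: 2 → 1
6: 2 → 1
2: 0
Total: 4 + 6 + 0 + 4 + 2 + 1 + 1 + 0 = 18

There are 18 discordant pairs.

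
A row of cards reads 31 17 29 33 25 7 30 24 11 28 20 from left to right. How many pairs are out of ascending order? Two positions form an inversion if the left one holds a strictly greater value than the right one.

Sweep left to right; for each value list the smaller values that follow it:
31: 9
17: 2
29: 6
33: 7
25: 4
7: 0
30: 4
24: 2
11: 0
28: 1
20: 0
Sum: 9 + 2 + 6 + 7 + 4 + 0 + 4 + 2 + 0 + 1 + 0 = 35

35 inversions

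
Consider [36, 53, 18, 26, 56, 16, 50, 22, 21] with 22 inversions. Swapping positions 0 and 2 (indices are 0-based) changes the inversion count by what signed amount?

Positions 0 and 2 hold 36 and 18; after swapping, the array is [18, 53, 36, 26, 56, 16, 50, 22, 21].
For each element, count later entries that are smaller:
18: 1
53: 6
36: 4
26: 3
56: 4
16: 0
50: 2
22: 1
21: 0
Sum: 1 + 6 + 4 + 3 + 4 + 0 + 2 + 1 + 0 = 21
Change: 21 − 22 = -1

-1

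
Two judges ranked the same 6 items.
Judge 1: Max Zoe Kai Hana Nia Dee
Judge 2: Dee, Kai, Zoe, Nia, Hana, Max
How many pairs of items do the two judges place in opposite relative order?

11 discordant pairs

Assign each item its position (1..6) in the first ordering, then rewrite the second ordering as that position sequence:
positions: Max→1, Zoe→2, Kai→3, Hana→4, Nia→5, Dee→6
second ordering as positions: [6, 3, 2, 5, 4, 1]
Discordant pairs = inversions in this position sequence.
6: 3, 2, 5, 4, 1 → 5
3: 2, 1 → 2
2: 1 → 1
5: 4, 1 → 2
4: 1 → 1
1: 0
Total: 5 + 2 + 1 + 2 + 1 + 0 = 11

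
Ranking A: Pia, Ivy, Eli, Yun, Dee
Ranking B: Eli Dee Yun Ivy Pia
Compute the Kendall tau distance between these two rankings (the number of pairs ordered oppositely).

Assign each item its position (1..5) in the first ordering, then rewrite the second ordering as that position sequence:
positions: Pia→1, Ivy→2, Eli→3, Yun→4, Dee→5
second ordering as positions: [3, 5, 4, 2, 1]
Discordant pairs = inversions in this position sequence.
3: 2, 1 → 2
5: 4, 2, 1 → 3
4: 2, 1 → 2
2: 1 → 1
1: 0
Total: 2 + 3 + 2 + 1 + 0 = 8

8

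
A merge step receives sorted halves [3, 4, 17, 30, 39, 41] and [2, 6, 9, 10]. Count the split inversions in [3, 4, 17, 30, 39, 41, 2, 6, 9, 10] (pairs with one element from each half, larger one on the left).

Count, for every r in R, how many entries of L exceed r:
r = 2: 3, 4, 17, 30, 39, 41 → 6
r = 6: 17, 30, 39, 41 → 4
r = 9: 17, 30, 39, 41 → 4
r = 10: 17, 30, 39, 41 → 4
Cross-inversions: 6 + 4 + 4 + 4 = 18

18 split inversions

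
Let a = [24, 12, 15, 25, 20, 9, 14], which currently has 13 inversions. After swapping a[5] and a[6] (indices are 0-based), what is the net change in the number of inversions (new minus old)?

Positions 5 and 6 hold 9 and 14; after swapping, the array is [24, 12, 15, 25, 20, 14, 9].
Element-by-element contributions:
24 → 12, 15, 20, 14, 9 → 5
12 → 9 → 1
15 → 14, 9 → 2
25 → 20, 14, 9 → 3
20 → 14, 9 → 2
14 → 9 → 1
9 → none → 0
Sum: 5 + 1 + 2 + 3 + 2 + 1 + 0 = 14
Change: 14 − 13 = +1

+1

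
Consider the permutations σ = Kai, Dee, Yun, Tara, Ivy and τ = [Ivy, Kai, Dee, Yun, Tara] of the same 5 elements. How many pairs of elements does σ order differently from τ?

Assign each item its position (1..5) in the first ordering, then rewrite the second ordering as that position sequence:
positions: Kai→1, Dee→2, Yun→3, Tara→4, Ivy→5
second ordering as positions: [5, 1, 2, 3, 4]
Discordant pairs = inversions in this position sequence.
5: 1, 2, 3, 4 → 4
1: 0
2: 0
3: 0
4: 0
Total: 4 + 0 + 0 + 0 + 0 = 4

4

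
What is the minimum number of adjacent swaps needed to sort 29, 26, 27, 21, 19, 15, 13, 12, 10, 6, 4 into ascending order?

Each adjacent swap fixes exactly one inversion, so the minimum swap count equals the number of inversions.
Count inversions — for each element, later elements that are smaller:
29: 26, 27, 21, 19, 15, 13, 12, 10, 6, 4 → 10
26: 21, 19, 15, 13, 12, 10, 6, 4 → 8
27: 21, 19, 15, 13, 12, 10, 6, 4 → 8
21: 19, 15, 13, 12, 10, 6, 4 → 7
19: 15, 13, 12, 10, 6, 4 → 6
15: 13, 12, 10, 6, 4 → 5
13: 12, 10, 6, 4 → 4
12: 10, 6, 4 → 3
10: 6, 4 → 2
6: 4 → 1
4: none → 0
Total inversions: 10 + 8 + 8 + 7 + 6 + 5 + 4 + 3 + 2 + 1 + 0 = 54

There are 54 swaps.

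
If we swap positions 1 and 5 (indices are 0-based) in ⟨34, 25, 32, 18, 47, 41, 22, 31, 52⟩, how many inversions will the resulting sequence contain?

18

Positions 1 and 5 hold 25 and 41; after swapping, the array is [34, 41, 32, 18, 47, 25, 22, 31, 52].
Count, for each position, how many later elements it exceeds:
34 → 32, 18, 25, 22, 31 → 5
41 → 32, 18, 25, 22, 31 → 5
32 → 18, 25, 22, 31 → 4
18 → none → 0
47 → 25, 22, 31 → 3
25 → 22 → 1
22 → none → 0
31 → none → 0
52 → none → 0
Sum: 5 + 5 + 4 + 0 + 3 + 1 + 0 + 0 + 0 = 18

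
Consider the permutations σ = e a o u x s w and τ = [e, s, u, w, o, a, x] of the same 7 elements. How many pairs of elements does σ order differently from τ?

Assign each item its position (1..7) in the first ordering, then rewrite the second ordering as that position sequence:
positions: e→1, a→2, o→3, u→4, x→5, s→6, w→7
second ordering as positions: [1, 6, 4, 7, 3, 2, 5]
Discordant pairs = inversions in this position sequence.
1: 0
6: 4, 3, 2, 5 → 4
4: 3, 2 → 2
7: 3, 2, 5 → 3
3: 2 → 1
2: 0
5: 0
Total: 0 + 4 + 2 + 3 + 1 + 0 + 0 = 10

10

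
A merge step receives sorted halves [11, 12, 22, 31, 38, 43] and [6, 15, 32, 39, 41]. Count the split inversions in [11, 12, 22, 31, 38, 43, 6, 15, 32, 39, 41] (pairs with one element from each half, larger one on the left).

14

Take each right-half value and tally the left-half values above it:
r = 6: 11, 12, 22, 31, 38, 43 → 6
r = 15: 22, 31, 38, 43 → 4
r = 32: 38, 43 → 2
r = 39: 43 → 1
r = 41: 43 → 1
Cross-inversions: 6 + 4 + 2 + 1 + 1 = 14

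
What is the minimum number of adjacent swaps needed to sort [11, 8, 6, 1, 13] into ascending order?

There are 6 adjacent swaps.

The minimum number of adjacent swaps to sort an array equals its inversion count, since every such swap removes exactly one inversion.
Count inversions — for each element, later elements that are smaller:
11: 8, 6, 1 → 3
8: 6, 1 → 2
6: 1 → 1
1: none → 0
13: none → 0
Total inversions: 3 + 2 + 1 + 0 + 0 = 6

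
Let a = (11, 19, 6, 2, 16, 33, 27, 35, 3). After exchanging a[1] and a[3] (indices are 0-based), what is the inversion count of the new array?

Positions 1 and 3 hold 19 and 2; after swapping, the array is [11, 2, 6, 19, 16, 33, 27, 35, 3].
Element-by-element contributions:
11: 3
2: 0
6: 1
19: 2
16: 1
33: 2
27: 1
35: 1
3: 0
Sum: 3 + 0 + 1 + 2 + 1 + 2 + 1 + 1 + 0 = 11

There are 11 inversions.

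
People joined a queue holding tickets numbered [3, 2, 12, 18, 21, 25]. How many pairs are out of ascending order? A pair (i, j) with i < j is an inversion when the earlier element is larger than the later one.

Listing every pair i<j with a[i]>a[j] (using 0-based positions):
(0,1): 3 > 2
That's 1 pair.

1 out-of-order pair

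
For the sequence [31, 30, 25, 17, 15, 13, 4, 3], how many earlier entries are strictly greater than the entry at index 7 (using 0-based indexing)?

7

The element at index 7 is 3.
Elements before it: 31, 30, 25, 17, 15, 13, 4
Those larger than 3: 31, 30, 25, 17, 15, 13, 4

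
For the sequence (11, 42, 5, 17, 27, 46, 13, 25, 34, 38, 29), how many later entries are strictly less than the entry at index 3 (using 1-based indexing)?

0

The element at index 3 is 5.
Elements after it: 17, 27, 46, 13, 25, 34, 38, 29
None of them are smaller than 5.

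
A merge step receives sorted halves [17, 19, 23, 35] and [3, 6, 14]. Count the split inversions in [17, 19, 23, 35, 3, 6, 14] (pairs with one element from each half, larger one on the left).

12 split inversions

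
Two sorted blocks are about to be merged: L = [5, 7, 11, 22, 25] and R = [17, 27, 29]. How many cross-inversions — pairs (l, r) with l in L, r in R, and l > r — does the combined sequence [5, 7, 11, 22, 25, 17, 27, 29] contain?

2 cross-inversions

Count, for every r in R, how many entries of L exceed r:
r = 17: 22, 25 → 2
r = 27: none → 0
r = 29: none → 0
Cross-inversions: 2 + 0 + 0 = 2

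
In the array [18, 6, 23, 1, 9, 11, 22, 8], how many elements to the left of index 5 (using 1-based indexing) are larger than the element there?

The element at index 5 is 9.
Elements before it: 18, 6, 23, 1
Those larger than 9: 18, 23

2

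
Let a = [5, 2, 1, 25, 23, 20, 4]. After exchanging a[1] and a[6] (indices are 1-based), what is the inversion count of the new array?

Positions 1 and 6 hold 5 and 20; after swapping, the array is [20, 2, 1, 25, 23, 5, 4].
Element-by-element contributions:
20: 4
2: 1
1: 0
25: 3
23: 2
5: 1
4: 0
Sum: 4 + 1 + 0 + 3 + 2 + 1 + 0 = 11

11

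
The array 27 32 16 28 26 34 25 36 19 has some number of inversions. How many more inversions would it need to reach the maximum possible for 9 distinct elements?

Maximum inversions for 9 distinct elements is C(9, 2) = 9·8/2 = 36.
Current inversions — for each element, count later smaller elements:
27: 4
32: 5
16: 0
28: 3
26: 2
34: 2
25: 1
36: 1
19: 0
Current total: 4 + 5 + 0 + 3 + 2 + 2 + 1 + 1 + 0 = 18
Shortfall: 36 − 18 = 18

18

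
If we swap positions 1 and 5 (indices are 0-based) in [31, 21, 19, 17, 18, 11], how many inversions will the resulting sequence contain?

7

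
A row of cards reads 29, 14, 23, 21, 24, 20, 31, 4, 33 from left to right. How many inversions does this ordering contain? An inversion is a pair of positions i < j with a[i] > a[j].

16 inversions

Sweep left to right; for each value list the smaller values that follow it:
29: 6
14: 1
23: 3
21: 2
24: 2
20: 1
31: 1
4: 0
33: 0
Sum: 6 + 1 + 3 + 2 + 2 + 1 + 1 + 0 + 0 = 16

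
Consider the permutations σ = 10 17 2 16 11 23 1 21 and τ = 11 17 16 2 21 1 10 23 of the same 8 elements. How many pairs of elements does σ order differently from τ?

Assign each item its position (1..8) in the first ordering, then rewrite the second ordering as that position sequence:
positions: 10→1, 17→2, 2→3, 16→4, 11→5, 23→6, 1→7, 21→8
second ordering as positions: [5, 2, 4, 3, 8, 7, 1, 6]
Discordant pairs = inversions in this position sequence.
5: 2, 4, 3, 1 → 4
2: 1 → 1
4: 3, 1 → 2
3: 1 → 1
8: 7, 1, 6 → 3
7: 1, 6 → 2
1: 0
6: 0
Total: 4 + 1 + 2 + 1 + 3 + 2 + 0 + 0 = 13

Discordant pairs: 13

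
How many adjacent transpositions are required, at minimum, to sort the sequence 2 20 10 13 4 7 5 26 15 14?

17 adjacent swaps

Minimum adjacent swaps = number of inversions (each swap of adjacent out-of-order elements removes one inversion and no swap can remove more).
Count inversions — for each element, later elements that are smaller:
2: none → 0
20: 10, 13, 4, 7, 5, 15, 14 → 7
10: 4, 7, 5 → 3
13: 4, 7, 5 → 3
4: none → 0
7: 5 → 1
5: none → 0
26: 15, 14 → 2
15: 14 → 1
14: none → 0
Total inversions: 0 + 7 + 3 + 3 + 0 + 1 + 0 + 2 + 1 + 0 = 17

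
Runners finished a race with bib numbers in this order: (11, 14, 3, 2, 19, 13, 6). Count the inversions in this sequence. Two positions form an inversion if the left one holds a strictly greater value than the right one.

Sweep left to right; for each value list the smaller values that follow it:
11: 3
14: 4
3: 1
2: 0
19: 2
13: 1
6: 0
Sum: 3 + 4 + 1 + 0 + 2 + 1 + 0 = 11

11 inversions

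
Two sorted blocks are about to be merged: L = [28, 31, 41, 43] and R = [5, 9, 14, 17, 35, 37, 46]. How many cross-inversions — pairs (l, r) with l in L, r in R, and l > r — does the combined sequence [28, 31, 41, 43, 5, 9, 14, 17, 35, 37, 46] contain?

20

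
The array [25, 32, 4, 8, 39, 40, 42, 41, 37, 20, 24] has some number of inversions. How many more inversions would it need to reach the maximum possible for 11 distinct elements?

32

Maximum inversions for 11 distinct elements is C(11, 2) = 11·10/2 = 55.
Current inversions — for each element, count later smaller elements:
25: 4
32: 4
4: 0
8: 0
39: 3
40: 3
42: 4
41: 3
37: 2
20: 0
24: 0
Current total: 4 + 4 + 0 + 0 + 3 + 3 + 4 + 3 + 2 + 0 + 0 = 23
Shortfall: 55 − 23 = 32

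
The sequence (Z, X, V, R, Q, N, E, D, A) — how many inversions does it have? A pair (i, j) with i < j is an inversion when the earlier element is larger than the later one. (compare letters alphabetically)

36 out-of-order pairs

For each element, count later entries that are smaller:
Z: 8
X: 7
V: 6
R: 5
Q: 4
N: 3
E: 2
D: 1
A: 0
Sum: 8 + 7 + 6 + 5 + 4 + 3 + 2 + 1 + 0 = 36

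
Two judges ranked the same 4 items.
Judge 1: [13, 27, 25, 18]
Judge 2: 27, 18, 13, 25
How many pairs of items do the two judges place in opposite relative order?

3 discordant pairs

Assign each item its position (1..4) in the first ordering, then rewrite the second ordering as that position sequence:
positions: 13→1, 27→2, 25→3, 18→4
second ordering as positions: [2, 4, 1, 3]
Discordant pairs = inversions in this position sequence.
2: 1 → 1
4: 1, 3 → 2
1: 0
3: 0
Total: 1 + 2 + 0 + 0 = 3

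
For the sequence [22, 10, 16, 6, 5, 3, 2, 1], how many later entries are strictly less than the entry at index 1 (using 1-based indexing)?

The element at index 1 is 22.
Elements after it: 10, 16, 6, 5, 3, 2, 1
Those smaller than 22: 10, 16, 6, 5, 3, 2, 1

7 such elements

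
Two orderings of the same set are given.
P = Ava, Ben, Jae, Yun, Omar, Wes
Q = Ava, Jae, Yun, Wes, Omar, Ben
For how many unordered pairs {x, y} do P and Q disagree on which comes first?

Assign each item its position (1..6) in the first ordering, then rewrite the second ordering as that position sequence:
positions: Ava→1, Ben→2, Jae→3, Yun→4, Omar→5, Wes→6
second ordering as positions: [1, 3, 4, 6, 5, 2]
Discordant pairs = inversions in this position sequence.
1: 0
3: 2 → 1
4: 2 → 1
6: 5, 2 → 2
5: 2 → 1
2: 0
Total: 0 + 1 + 1 + 2 + 1 + 0 = 5

5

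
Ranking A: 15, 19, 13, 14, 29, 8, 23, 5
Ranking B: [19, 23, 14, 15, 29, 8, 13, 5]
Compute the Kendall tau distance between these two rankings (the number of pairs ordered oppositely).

10

Assign each item its position (1..8) in the first ordering, then rewrite the second ordering as that position sequence:
positions: 15→1, 19→2, 13→3, 14→4, 29→5, 8→6, 23→7, 5→8
second ordering as positions: [2, 7, 4, 1, 5, 6, 3, 8]
Discordant pairs = inversions in this position sequence.
2: 1 → 1
7: 4, 1, 5, 6, 3 → 5
4: 1, 3 → 2
1: 0
5: 3 → 1
6: 3 → 1
3: 0
8: 0
Total: 1 + 5 + 2 + 0 + 1 + 1 + 0 + 0 = 10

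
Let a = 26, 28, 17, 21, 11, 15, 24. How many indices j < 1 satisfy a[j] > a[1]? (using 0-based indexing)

0

The element at index 1 is 28.
Elements before it: 26
None of them are larger than 28.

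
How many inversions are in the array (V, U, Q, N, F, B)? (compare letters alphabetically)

Element-by-element contributions:
V: 5
U: 4
Q: 3
N: 2
F: 1
B: 0
Sum: 5 + 4 + 3 + 2 + 1 + 0 = 15

15 inversions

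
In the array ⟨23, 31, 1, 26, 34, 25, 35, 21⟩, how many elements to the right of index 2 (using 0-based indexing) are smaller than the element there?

The element at index 2 is 1.
Elements after it: 26, 34, 25, 35, 21
None of them are smaller than 1.

0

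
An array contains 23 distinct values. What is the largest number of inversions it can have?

253 inversions

A reversed (strictly descending) arrangement makes every pair an inversion, giving C(23, 2) inversions.
C(23, 2) = 23·22/2 = 253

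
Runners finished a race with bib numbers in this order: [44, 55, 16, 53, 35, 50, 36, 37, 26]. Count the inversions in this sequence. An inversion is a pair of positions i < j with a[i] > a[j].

23 out-of-order pairs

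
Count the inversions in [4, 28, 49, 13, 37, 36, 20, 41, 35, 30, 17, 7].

37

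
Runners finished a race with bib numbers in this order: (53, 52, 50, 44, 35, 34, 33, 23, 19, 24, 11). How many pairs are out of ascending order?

There are 53 inversions.

Element-by-element contributions:
53: 10
52: 9
50: 8
44: 7
35: 6
34: 5
33: 4
23: 2
19: 1
24: 1
11: 0
Sum: 10 + 9 + 8 + 7 + 6 + 5 + 4 + 2 + 1 + 1 + 0 = 53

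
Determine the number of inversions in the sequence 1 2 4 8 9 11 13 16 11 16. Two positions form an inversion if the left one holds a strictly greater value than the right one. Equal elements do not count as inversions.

2 out-of-order pairs

Element-by-element contributions:
1 → none → 0
2 → none → 0
4 → none → 0
8 → none → 0
9 → none → 0
11 → none → 0
13 → 11 → 1
16 → 11 → 1
11 → none → 0
16 → none → 0
Sum: 0 + 0 + 0 + 0 + 0 + 0 + 1 + 1 + 0 + 0 = 2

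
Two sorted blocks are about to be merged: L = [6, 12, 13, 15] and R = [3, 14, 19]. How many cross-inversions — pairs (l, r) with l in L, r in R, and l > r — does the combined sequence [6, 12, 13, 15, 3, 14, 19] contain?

Take each right-half value and tally the left-half values above it:
r = 3: 6, 12, 13, 15 → 4
r = 14: 15 → 1
r = 19: none → 0
Cross-inversions: 4 + 1 + 0 = 5

5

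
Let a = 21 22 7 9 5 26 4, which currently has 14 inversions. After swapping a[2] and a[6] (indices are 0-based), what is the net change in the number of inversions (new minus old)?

-3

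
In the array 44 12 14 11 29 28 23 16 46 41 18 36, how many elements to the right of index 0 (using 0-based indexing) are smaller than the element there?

10

The element at index 0 is 44.
Elements after it: 12, 14, 11, 29, 28, 23, 16, 46, 41, 18, 36
Those smaller than 44: 12, 14, 11, 29, 28, 23, 16, 41, 18, 36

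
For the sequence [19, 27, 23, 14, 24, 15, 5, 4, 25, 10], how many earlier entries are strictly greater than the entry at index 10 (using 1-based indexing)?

The element at index 10 is 10.
Elements before it: 19, 27, 23, 14, 24, 15, 5, 4, 25
Those larger than 10: 19, 27, 23, 14, 24, 15, 25

7 such elements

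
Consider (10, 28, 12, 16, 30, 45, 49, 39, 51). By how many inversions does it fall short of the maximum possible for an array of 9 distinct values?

Maximum inversions for 9 distinct elements is C(9, 2) = 9·8/2 = 36.
Current inversions — for each element, count later smaller elements:
10: 0
28: 2
12: 0
16: 0
30: 0
45: 1
49: 1
39: 0
51: 0
Current total: 0 + 2 + 0 + 0 + 0 + 1 + 1 + 0 + 0 = 4
Shortfall: 36 − 4 = 32

32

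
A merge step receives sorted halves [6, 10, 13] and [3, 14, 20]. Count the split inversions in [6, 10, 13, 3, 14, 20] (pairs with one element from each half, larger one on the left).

Cross-inversions: 3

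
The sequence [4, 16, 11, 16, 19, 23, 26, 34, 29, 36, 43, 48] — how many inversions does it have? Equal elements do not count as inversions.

Element-by-element contributions:
4 → none → 0
16 → 11 → 1
11 → none → 0
16 → none → 0
19 → none → 0
23 → none → 0
26 → none → 0
34 → 29 → 1
29 → none → 0
36 → none → 0
43 → none → 0
48 → none → 0
Sum: 0 + 1 + 0 + 0 + 0 + 0 + 0 + 1 + 0 + 0 + 0 + 0 = 2

Inversions: 2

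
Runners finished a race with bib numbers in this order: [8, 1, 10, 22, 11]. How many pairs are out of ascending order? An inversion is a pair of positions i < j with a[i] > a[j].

2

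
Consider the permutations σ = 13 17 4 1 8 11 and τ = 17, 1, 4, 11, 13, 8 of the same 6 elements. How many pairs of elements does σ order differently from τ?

Assign each item its position (1..6) in the first ordering, then rewrite the second ordering as that position sequence:
positions: 13→1, 17→2, 4→3, 1→4, 8→5, 11→6
second ordering as positions: [2, 4, 3, 6, 1, 5]
Discordant pairs = inversions in this position sequence.
2: 1 → 1
4: 3, 1 → 2
3: 1 → 1
6: 1, 5 → 2
1: 0
5: 0
Total: 1 + 2 + 1 + 2 + 0 + 0 = 6

6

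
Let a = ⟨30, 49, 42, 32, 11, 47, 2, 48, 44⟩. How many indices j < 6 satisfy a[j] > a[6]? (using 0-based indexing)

The element at index 6 is 2.
Elements before it: 30, 49, 42, 32, 11, 47
Those larger than 2: 30, 49, 42, 32, 11, 47

6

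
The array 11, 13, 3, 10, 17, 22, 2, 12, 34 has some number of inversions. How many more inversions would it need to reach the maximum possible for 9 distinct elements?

Maximum inversions for 9 distinct elements is C(9, 2) = 9·8/2 = 36.
Current inversions — for each element, count later smaller elements:
11: 3
13: 4
3: 1
10: 1
17: 2
22: 2
2: 0
12: 0
34: 0
Current total: 3 + 4 + 1 + 1 + 2 + 2 + 0 + 0 + 0 = 13
Shortfall: 36 − 13 = 23

23 inversions short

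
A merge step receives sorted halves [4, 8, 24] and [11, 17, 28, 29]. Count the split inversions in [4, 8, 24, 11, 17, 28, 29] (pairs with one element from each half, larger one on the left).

Split inversions: 2

For each element r of the right run, count left-run elements greater than r:
r = 11: 24 → 1
r = 17: 24 → 1
r = 28: none → 0
r = 29: none → 0
Cross-inversions: 1 + 1 + 0 + 0 = 2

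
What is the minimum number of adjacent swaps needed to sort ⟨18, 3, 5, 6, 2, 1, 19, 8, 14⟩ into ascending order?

16 swaps

Each adjacent swap fixes exactly one inversion, so the minimum swap count equals the number of inversions.
Count inversions — for each element, later elements that are smaller:
18: 3, 5, 6, 2, 1, 8, 14 → 7
3: 2, 1 → 2
5: 2, 1 → 2
6: 2, 1 → 2
2: 1 → 1
1: none → 0
19: 8, 14 → 2
8: none → 0
14: none → 0
Total inversions: 7 + 2 + 2 + 2 + 1 + 0 + 2 + 0 + 0 = 16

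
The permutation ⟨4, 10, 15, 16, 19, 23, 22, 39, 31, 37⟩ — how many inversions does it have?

Sweep left to right; for each value list the smaller values that follow it:
4 → none → 0
10 → none → 0
15 → none → 0
16 → none → 0
19 → none → 0
23 → 22 → 1
22 → none → 0
39 → 31, 37 → 2
31 → none → 0
37 → none → 0
Sum: 0 + 0 + 0 + 0 + 0 + 1 + 0 + 2 + 0 + 0 = 3

There are 3 out-of-order pairs.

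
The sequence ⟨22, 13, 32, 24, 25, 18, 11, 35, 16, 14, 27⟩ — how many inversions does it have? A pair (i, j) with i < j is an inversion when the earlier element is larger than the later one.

For each element, count later entries that are smaller:
22: 5
13: 1
32: 7
24: 4
25: 4
18: 3
11: 0
35: 3
16: 1
14: 0
27: 0
Sum: 5 + 1 + 7 + 4 + 4 + 3 + 0 + 3 + 1 + 0 + 0 = 28

Inversions: 28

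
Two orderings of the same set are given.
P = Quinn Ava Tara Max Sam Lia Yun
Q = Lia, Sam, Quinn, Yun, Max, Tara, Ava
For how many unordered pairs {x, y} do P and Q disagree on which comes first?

15

Assign each item its position (1..7) in the first ordering, then rewrite the second ordering as that position sequence:
positions: Quinn→1, Ava→2, Tara→3, Max→4, Sam→5, Lia→6, Yun→7
second ordering as positions: [6, 5, 1, 7, 4, 3, 2]
Discordant pairs = inversions in this position sequence.
6: 5, 1, 4, 3, 2 → 5
5: 1, 4, 3, 2 → 4
1: 0
7: 4, 3, 2 → 3
4: 3, 2 → 2
3: 2 → 1
2: 0
Total: 5 + 4 + 0 + 3 + 2 + 1 + 0 = 15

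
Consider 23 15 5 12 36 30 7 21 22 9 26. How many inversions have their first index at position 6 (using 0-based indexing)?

The element at index 6 is 7.
Elements after it: 21, 22, 9, 26
None of them are smaller than 7.

0 such elements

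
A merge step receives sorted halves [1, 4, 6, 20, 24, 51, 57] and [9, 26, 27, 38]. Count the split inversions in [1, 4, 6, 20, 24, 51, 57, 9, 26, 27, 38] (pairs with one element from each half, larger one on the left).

10

Count, for every r in R, how many entries of L exceed r:
r = 9: 20, 24, 51, 57 → 4
r = 26: 51, 57 → 2
r = 27: 51, 57 → 2
r = 38: 51, 57 → 2
Cross-inversions: 4 + 2 + 2 + 2 = 10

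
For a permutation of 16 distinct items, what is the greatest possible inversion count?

There are 120 inversions.

A reversed (strictly descending) arrangement makes every pair an inversion, giving C(16, 2) inversions.
C(16, 2) = 16·15/2 = 120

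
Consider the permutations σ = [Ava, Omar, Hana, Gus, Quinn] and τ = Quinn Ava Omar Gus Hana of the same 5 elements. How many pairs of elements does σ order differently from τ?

5 discordant pairs

Assign each item its position (1..5) in the first ordering, then rewrite the second ordering as that position sequence:
positions: Ava→1, Omar→2, Hana→3, Gus→4, Quinn→5
second ordering as positions: [5, 1, 2, 4, 3]
Discordant pairs = inversions in this position sequence.
5: 1, 2, 4, 3 → 4
1: 0
2: 0
4: 3 → 1
3: 0
Total: 4 + 0 + 0 + 1 + 0 = 5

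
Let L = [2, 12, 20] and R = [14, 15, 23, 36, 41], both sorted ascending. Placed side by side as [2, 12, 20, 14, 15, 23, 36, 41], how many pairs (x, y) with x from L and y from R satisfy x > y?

2

Take each right-half value and tally the left-half values above it:
r = 14: 20 → 1
r = 15: 20 → 1
r = 23: none → 0
r = 36: none → 0
r = 41: none → 0
Cross-inversions: 1 + 1 + 0 + 0 + 0 = 2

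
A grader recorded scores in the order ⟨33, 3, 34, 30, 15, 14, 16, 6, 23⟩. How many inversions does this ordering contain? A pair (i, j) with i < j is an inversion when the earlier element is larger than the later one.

22

Sweep left to right; for each value list the smaller values that follow it:
33 → 3, 30, 15, 14, 16, 6, 23 → 7
3 → none → 0
34 → 30, 15, 14, 16, 6, 23 → 6
30 → 15, 14, 16, 6, 23 → 5
15 → 14, 6 → 2
14 → 6 → 1
16 → 6 → 1
6 → none → 0
23 → none → 0
Sum: 7 + 0 + 6 + 5 + 2 + 1 + 1 + 0 + 0 = 22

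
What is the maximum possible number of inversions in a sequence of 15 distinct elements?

Inversions: 105

A reversed (strictly descending) arrangement makes every pair an inversion, giving C(15, 2) inversions.
C(15, 2) = 15·14/2 = 105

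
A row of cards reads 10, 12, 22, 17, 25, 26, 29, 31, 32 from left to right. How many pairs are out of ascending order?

1 out-of-order pair

Sweep left to right; for each value list the smaller values that follow it:
10: 0
12: 0
22: 1
17: 0
25: 0
26: 0
29: 0
31: 0
32: 0
Sum: 0 + 0 + 1 + 0 + 0 + 0 + 0 + 0 + 0 = 1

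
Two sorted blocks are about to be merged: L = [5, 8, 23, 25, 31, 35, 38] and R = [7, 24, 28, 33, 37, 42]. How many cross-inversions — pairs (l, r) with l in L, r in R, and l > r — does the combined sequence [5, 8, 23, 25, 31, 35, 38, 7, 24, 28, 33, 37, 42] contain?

16 cross-inversions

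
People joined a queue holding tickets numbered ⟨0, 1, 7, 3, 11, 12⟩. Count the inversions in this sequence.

Out-of-order index pairs (0-indexed):
(2,3): 7 > 3
That's 1 pair.

1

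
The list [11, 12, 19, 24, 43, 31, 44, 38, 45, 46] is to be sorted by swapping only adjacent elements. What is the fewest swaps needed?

Minimum adjacent swaps = number of inversions (each swap of adjacent out-of-order elements removes one inversion and no swap can remove more).
Count inversions — for each element, later elements that are smaller:
11: none → 0
12: none → 0
19: none → 0
24: none → 0
43: 31, 38 → 2
31: none → 0
44: 38 → 1
38: none → 0
45: none → 0
46: none → 0
Total inversions: 0 + 0 + 0 + 0 + 2 + 0 + 1 + 0 + 0 + 0 = 3

3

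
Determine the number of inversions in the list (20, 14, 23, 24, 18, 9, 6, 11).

20 out-of-order pairs

Sweep left to right; for each value list the smaller values that follow it:
20 → 14, 18, 9, 6, 11 → 5
14 → 9, 6, 11 → 3
23 → 18, 9, 6, 11 → 4
24 → 18, 9, 6, 11 → 4
18 → 9, 6, 11 → 3
9 → 6 → 1
6 → none → 0
11 → none → 0
Sum: 5 + 3 + 4 + 4 + 3 + 1 + 0 + 0 = 20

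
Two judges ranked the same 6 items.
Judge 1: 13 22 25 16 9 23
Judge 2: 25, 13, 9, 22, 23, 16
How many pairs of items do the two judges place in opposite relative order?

There are 5 discordant pairs.

Assign each item its position (1..6) in the first ordering, then rewrite the second ordering as that position sequence:
positions: 13→1, 22→2, 25→3, 16→4, 9→5, 23→6
second ordering as positions: [3, 1, 5, 2, 6, 4]
Discordant pairs = inversions in this position sequence.
3: 1, 2 → 2
1: 0
5: 2, 4 → 2
2: 0
6: 4 → 1
4: 0
Total: 2 + 0 + 2 + 0 + 1 + 0 = 5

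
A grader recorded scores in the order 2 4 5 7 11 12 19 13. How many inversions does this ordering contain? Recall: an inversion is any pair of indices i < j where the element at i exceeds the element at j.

Element-by-element contributions:
2 → none → 0
4 → none → 0
5 → none → 0
7 → none → 0
11 → none → 0
12 → none → 0
19 → 13 → 1
13 → none → 0
Sum: 0 + 0 + 0 + 0 + 0 + 0 + 1 + 0 = 1

There is 1 out-of-order pair.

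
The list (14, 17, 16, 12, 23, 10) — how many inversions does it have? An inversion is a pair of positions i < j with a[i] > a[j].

Listing every pair i<j with a[i]>a[j] (using 1-based positions):
(1,4): 14 > 12
(1,6): 14 > 10
(2,3): 17 > 16
(2,4): 17 > 12
(2,6): 17 > 10
(3,4): 16 > 12
(3,6): 16 > 10
(4,6): 12 > 10
(5,6): 23 > 10
That's 9 pairs.

9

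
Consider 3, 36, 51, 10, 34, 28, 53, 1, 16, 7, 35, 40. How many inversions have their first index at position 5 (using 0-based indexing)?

3

The element at index 5 is 28.
Elements after it: 53, 1, 16, 7, 35, 40
Those smaller than 28: 1, 16, 7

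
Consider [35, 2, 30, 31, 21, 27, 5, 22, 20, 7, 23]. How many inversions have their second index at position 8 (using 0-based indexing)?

6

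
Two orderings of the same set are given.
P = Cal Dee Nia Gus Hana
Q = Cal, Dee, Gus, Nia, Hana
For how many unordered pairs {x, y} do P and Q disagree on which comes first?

There is 1 disagreeing pair.

Assign each item its position (1..5) in the first ordering, then rewrite the second ordering as that position sequence:
positions: Cal→1, Dee→2, Nia→3, Gus→4, Hana→5
second ordering as positions: [1, 2, 4, 3, 5]
Discordant pairs = inversions in this position sequence.
1: 0
2: 0
4: 3 → 1
3: 0
5: 0
Total: 0 + 0 + 1 + 0 + 0 = 1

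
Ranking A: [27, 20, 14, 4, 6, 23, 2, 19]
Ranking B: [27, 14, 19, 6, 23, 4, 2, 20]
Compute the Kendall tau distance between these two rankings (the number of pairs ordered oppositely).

12

Assign each item its position (1..8) in the first ordering, then rewrite the second ordering as that position sequence:
positions: 27→1, 20→2, 14→3, 4→4, 6→5, 23→6, 2→7, 19→8
second ordering as positions: [1, 3, 8, 5, 6, 4, 7, 2]
Discordant pairs = inversions in this position sequence.
1: 0
3: 2 → 1
8: 5, 6, 4, 7, 2 → 5
5: 4, 2 → 2
6: 4, 2 → 2
4: 2 → 1
7: 2 → 1
2: 0
Total: 0 + 1 + 5 + 2 + 2 + 1 + 1 + 0 = 12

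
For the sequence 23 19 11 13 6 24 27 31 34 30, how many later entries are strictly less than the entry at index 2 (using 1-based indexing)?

3 such elements

The element at index 2 is 19.
Elements after it: 11, 13, 6, 24, 27, 31, 34, 30
Those smaller than 19: 11, 13, 6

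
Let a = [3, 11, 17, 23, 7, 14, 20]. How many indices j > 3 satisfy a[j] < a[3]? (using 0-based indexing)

3 such elements

The element at index 3 is 23.
Elements after it: 7, 14, 20
Those smaller than 23: 7, 14, 20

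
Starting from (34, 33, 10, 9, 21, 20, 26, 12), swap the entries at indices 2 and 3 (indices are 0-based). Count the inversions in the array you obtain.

17

Positions 2 and 3 hold 10 and 9; after swapping, the array is [34, 33, 9, 10, 21, 20, 26, 12].
Element-by-element contributions:
34 → 33, 9, 10, 21, 20, 26, 12 → 7
33 → 9, 10, 21, 20, 26, 12 → 6
9 → none → 0
10 → none → 0
21 → 20, 12 → 2
20 → 12 → 1
26 → 12 → 1
12 → none → 0
Sum: 7 + 6 + 0 + 0 + 2 + 1 + 1 + 0 = 17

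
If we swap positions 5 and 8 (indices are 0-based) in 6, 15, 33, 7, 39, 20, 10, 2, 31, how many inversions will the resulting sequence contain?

Positions 5 and 8 hold 20 and 31; after swapping, the array is [6, 15, 33, 7, 39, 31, 10, 2, 20].
Element-by-element contributions:
6 → 2 → 1
15 → 7, 10, 2 → 3
33 → 7, 31, 10, 2, 20 → 5
7 → 2 → 1
39 → 31, 10, 2, 20 → 4
31 → 10, 2, 20 → 3
10 → 2 → 1
2 → none → 0
20 → none → 0
Sum: 1 + 3 + 5 + 1 + 4 + 3 + 1 + 0 + 0 = 18

18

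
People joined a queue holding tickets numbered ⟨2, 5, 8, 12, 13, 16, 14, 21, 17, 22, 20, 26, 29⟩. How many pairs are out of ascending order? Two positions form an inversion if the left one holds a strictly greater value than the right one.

There are 4 out-of-order pairs.

For each element, count later entries that are smaller:
2 → none → 0
5 → none → 0
8 → none → 0
12 → none → 0
13 → none → 0
16 → 14 → 1
14 → none → 0
21 → 17, 20 → 2
17 → none → 0
22 → 20 → 1
20 → none → 0
26 → none → 0
29 → none → 0
Sum: 0 + 0 + 0 + 0 + 0 + 1 + 0 + 2 + 0 + 1 + 0 + 0 + 0 = 4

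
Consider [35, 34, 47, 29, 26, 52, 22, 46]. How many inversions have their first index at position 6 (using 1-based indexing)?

2 such elements

The element at index 6 is 52.
Elements after it: 22, 46
Those smaller than 52: 22, 46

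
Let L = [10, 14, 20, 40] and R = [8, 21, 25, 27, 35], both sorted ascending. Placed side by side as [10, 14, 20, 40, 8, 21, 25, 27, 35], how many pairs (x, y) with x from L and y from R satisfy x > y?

8

For each element r of the right run, count left-run elements greater than r:
r = 8: 10, 14, 20, 40 → 4
r = 21: 40 → 1
r = 25: 40 → 1
r = 27: 40 → 1
r = 35: 40 → 1
Cross-inversions: 4 + 1 + 1 + 1 + 1 = 8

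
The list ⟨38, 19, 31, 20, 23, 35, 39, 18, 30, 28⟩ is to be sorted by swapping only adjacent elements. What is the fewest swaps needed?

23

Minimum adjacent swaps = number of inversions (each swap of adjacent out-of-order elements removes one inversion and no swap can remove more).
Count inversions — for each element, later elements that are smaller:
38: 19, 31, 20, 23, 35, 18, 30, 28 → 8
19: 18 → 1
31: 20, 23, 18, 30, 28 → 5
20: 18 → 1
23: 18 → 1
35: 18, 30, 28 → 3
39: 18, 30, 28 → 3
18: none → 0
30: 28 → 1
28: none → 0
Total inversions: 8 + 1 + 5 + 1 + 1 + 3 + 3 + 0 + 1 + 0 = 23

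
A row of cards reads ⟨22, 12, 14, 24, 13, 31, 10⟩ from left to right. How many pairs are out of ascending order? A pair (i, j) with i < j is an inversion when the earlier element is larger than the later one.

Inversions: 11

Listing every pair i<j with a[i]>a[j] (using 1-based positions):
(1,2): 22 > 12
(1,3): 22 > 14
(1,5): 22 > 13
(1,7): 22 > 10
(2,7): 12 > 10
(3,5): 14 > 13
(3,7): 14 > 10
(4,5): 24 > 13
(4,7): 24 > 10
(5,7): 13 > 10
(6,7): 31 > 10
That's 11 pairs.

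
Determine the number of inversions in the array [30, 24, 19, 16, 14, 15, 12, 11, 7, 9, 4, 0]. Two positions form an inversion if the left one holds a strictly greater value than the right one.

There are 64 inversions.

Element-by-element contributions:
30: 11
24: 10
19: 9
16: 8
14: 6
15: 6
12: 5
11: 4
7: 2
9: 2
4: 1
0: 0
Sum: 11 + 10 + 9 + 8 + 6 + 6 + 5 + 4 + 2 + 2 + 1 + 0 = 64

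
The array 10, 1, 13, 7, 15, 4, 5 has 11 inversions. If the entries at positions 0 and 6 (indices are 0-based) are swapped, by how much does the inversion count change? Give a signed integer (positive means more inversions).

Positions 0 and 6 hold 10 and 5; after swapping, the array is [5, 1, 13, 7, 15, 4, 10].
For each element, count later entries that are smaller:
5 → 1, 4 → 2
1 → none → 0
13 → 7, 4, 10 → 3
7 → 4 → 1
15 → 4, 10 → 2
4 → none → 0
10 → none → 0
Sum: 2 + 0 + 3 + 1 + 2 + 0 + 0 = 8
Change: 8 − 11 = -3

-3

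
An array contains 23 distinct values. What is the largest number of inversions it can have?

253 inversions

A reversed (strictly descending) arrangement makes every pair an inversion, giving C(23, 2) inversions.
C(23, 2) = 23·22/2 = 253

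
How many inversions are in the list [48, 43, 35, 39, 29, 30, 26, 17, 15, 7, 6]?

53

Count, for each position, how many later elements it exceeds:
48: 10
43: 9
35: 7
39: 7
29: 5
30: 5
26: 4
17: 3
15: 2
7: 1
6: 0
Sum: 10 + 9 + 7 + 7 + 5 + 5 + 4 + 3 + 2 + 1 + 0 = 53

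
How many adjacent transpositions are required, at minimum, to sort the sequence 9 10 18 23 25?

Swaps: 0

Each adjacent swap fixes exactly one inversion, so the minimum swap count equals the number of inversions.
Count inversions — for each element, later elements that are smaller:
9: none → 0
10: none → 0
18: none → 0
23: none → 0
25: none → 0
Total inversions: 0 + 0 + 0 + 0 + 0 = 0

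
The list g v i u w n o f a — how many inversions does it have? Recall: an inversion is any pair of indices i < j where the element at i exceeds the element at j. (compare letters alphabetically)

For each element, count later entries that are smaller:
g: 2
v: 6
i: 2
u: 4
w: 4
n: 2
o: 2
f: 1
a: 0
Sum: 2 + 6 + 2 + 4 + 4 + 2 + 2 + 1 + 0 = 23

Inversions: 23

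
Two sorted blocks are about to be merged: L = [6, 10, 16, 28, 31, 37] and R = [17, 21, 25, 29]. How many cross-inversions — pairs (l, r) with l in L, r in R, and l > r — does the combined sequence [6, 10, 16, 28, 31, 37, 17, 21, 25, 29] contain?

Take each right-half value and tally the left-half values above it:
r = 17: 28, 31, 37 → 3
r = 21: 28, 31, 37 → 3
r = 25: 28, 31, 37 → 3
r = 29: 31, 37 → 2
Cross-inversions: 3 + 3 + 3 + 2 = 11

11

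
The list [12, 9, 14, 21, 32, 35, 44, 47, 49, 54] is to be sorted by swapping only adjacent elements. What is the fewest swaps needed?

1 adjacent swap

The minimum number of adjacent swaps to sort an array equals its inversion count, since every such swap removes exactly one inversion.
Count inversions — for each element, later elements that are smaller:
12: 9 → 1
9: none → 0
14: none → 0
21: none → 0
32: none → 0
35: none → 0
44: none → 0
47: none → 0
49: none → 0
54: none → 0
Total inversions: 1 + 0 + 0 + 0 + 0 + 0 + 0 + 0 + 0 + 0 = 1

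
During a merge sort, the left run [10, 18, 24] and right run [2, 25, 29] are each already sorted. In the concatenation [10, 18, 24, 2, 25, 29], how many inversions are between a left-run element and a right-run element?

3

Count, for every r in R, how many entries of L exceed r:
r = 2: 10, 18, 24 → 3
r = 25: none → 0
r = 29: none → 0
Cross-inversions: 3 + 0 + 0 = 3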